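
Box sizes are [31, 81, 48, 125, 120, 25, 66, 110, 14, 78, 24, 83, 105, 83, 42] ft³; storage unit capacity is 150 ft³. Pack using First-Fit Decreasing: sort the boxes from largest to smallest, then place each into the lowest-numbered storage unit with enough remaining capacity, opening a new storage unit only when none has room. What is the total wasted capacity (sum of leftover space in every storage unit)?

Sorted descending: 125, 120, 110, 105, 83, 83, 81, 78, 66, 48, 42, 31, 25, 24, 14.
Put 125 ft³ in storage unit 1; 25 ft³ remain.
Put 120 ft³ in storage unit 2; 30 ft³ remain.
Put 110 ft³ in storage unit 3; 40 ft³ remain.
Put 105 ft³ in storage unit 4; 45 ft³ remain.
Put 83 ft³ in storage unit 5; 67 ft³ remain.
Put 83 ft³ in storage unit 6; 67 ft³ remain.
Put 81 ft³ in storage unit 7; 69 ft³ remain.
Put 78 ft³ in storage unit 8; 72 ft³ remain.
Put 66 ft³ in storage unit 5; 1 ft³ remain.
Put 48 ft³ in storage unit 6; 19 ft³ remain.
Put 42 ft³ in storage unit 4; 3 ft³ remain.
Put 31 ft³ in storage unit 3; 9 ft³ remain.
Put 25 ft³ in storage unit 1; 0 ft³ remain.
Put 24 ft³ in storage unit 2; 6 ft³ remain.
Put 14 ft³ in storage unit 6; 5 ft³ remain.
8 storage units × 150 ft³ = 1200 ft³; used 1035 ft³; unused 165 ft³.

165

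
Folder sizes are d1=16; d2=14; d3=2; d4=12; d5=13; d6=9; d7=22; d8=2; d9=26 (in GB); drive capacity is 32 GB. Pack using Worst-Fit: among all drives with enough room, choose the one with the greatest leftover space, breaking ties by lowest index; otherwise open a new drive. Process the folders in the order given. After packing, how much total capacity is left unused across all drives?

Put d1 (16 GB) in drive 1; 16 GB remain.
Put d2 (14 GB) in drive 1; 2 GB remain.
Put d3 (2 GB) in drive 1; 0 GB remain.
Put d4 (12 GB) in drive 2; 20 GB remain.
Put d5 (13 GB) in drive 2; 7 GB remain.
Put d6 (9 GB) in drive 3; 23 GB remain.
Put d7 (22 GB) in drive 3; 1 GB remain.
Put d8 (2 GB) in drive 2; 5 GB remain.
Put d9 (26 GB) in drive 4; 6 GB remain.
4 drives × 32 GB = 128 GB; used 116 GB; unused 12 GB.

12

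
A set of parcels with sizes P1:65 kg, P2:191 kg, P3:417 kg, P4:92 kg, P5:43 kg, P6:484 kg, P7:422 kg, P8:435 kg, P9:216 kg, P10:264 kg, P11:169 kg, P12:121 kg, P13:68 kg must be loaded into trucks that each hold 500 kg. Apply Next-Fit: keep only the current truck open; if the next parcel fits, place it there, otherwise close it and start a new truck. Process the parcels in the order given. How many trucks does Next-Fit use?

8

truck 1: place P1 (65 kg), 435 kg left
truck 1: place P2 (191 kg), 244 kg left
truck 2: place P3 (417 kg), 83 kg left
truck 3: place P4 (92 kg), 408 kg left
truck 3: place P5 (43 kg), 365 kg left
truck 4: place P6 (484 kg), 16 kg left
truck 5: place P7 (422 kg), 78 kg left
truck 6: place P8 (435 kg), 65 kg left
truck 7: place P9 (216 kg), 284 kg left
truck 7: place P10 (264 kg), 20 kg left
truck 8: place P11 (169 kg), 331 kg left
truck 8: place P12 (121 kg), 210 kg left
truck 8: place P13 (68 kg), 142 kg left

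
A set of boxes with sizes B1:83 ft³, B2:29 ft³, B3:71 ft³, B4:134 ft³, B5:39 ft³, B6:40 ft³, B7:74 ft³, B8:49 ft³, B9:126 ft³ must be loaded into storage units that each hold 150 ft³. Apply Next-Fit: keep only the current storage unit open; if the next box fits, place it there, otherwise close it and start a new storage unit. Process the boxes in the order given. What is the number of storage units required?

6

storage unit 1: place B1 (83 ft³), 67 ft³ left
storage unit 1: place B2 (29 ft³), 38 ft³ left
storage unit 2: place B3 (71 ft³), 79 ft³ left
storage unit 3: place B4 (134 ft³), 16 ft³ left
storage unit 4: place B5 (39 ft³), 111 ft³ left
storage unit 4: place B6 (40 ft³), 71 ft³ left
storage unit 5: place B7 (74 ft³), 76 ft³ left
storage unit 5: place B8 (49 ft³), 27 ft³ left
storage unit 6: place B9 (126 ft³), 24 ft³ left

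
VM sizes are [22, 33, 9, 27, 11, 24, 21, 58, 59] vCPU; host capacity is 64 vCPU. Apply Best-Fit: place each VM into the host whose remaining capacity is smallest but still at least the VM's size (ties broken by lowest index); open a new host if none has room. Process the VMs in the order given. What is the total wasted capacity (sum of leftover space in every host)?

56

22 vCPU → host 1 (remaining 42 vCPU)
33 vCPU → host 1 (remaining 9 vCPU)
9 vCPU → host 1 (remaining 0 vCPU)
27 vCPU → host 2 (remaining 37 vCPU)
11 vCPU → host 2 (remaining 26 vCPU)
24 vCPU → host 2 (remaining 2 vCPU)
21 vCPU → host 3 (remaining 43 vCPU)
58 vCPU → host 4 (remaining 6 vCPU)
59 vCPU → host 5 (remaining 5 vCPU)
5 hosts × 64 vCPU = 320 vCPU; used 264 vCPU; unused 56 vCPU.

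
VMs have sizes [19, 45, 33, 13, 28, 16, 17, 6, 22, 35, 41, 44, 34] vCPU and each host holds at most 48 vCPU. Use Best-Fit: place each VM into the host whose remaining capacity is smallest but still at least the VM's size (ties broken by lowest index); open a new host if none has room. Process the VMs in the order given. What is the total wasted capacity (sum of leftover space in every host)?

19 vCPU → host 1 (remaining 29 vCPU)
45 vCPU → host 2 (remaining 3 vCPU)
33 vCPU → host 3 (remaining 15 vCPU)
13 vCPU → host 3 (remaining 2 vCPU)
28 vCPU → host 1 (remaining 1 vCPU)
16 vCPU → host 4 (remaining 32 vCPU)
17 vCPU → host 4 (remaining 15 vCPU)
6 vCPU → host 4 (remaining 9 vCPU)
22 vCPU → host 5 (remaining 26 vCPU)
35 vCPU → host 6 (remaining 13 vCPU)
41 vCPU → host 7 (remaining 7 vCPU)
44 vCPU → host 8 (remaining 4 vCPU)
34 vCPU → host 9 (remaining 14 vCPU)
9 hosts × 48 vCPU = 432 vCPU; used 353 vCPU; unused 79 vCPU.

79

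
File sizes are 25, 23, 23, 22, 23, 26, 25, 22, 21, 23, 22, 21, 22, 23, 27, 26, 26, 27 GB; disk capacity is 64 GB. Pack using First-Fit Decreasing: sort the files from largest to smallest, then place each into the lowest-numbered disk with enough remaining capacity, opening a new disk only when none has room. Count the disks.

Sorted descending: 27, 27, 26, 26, 26, 25, 25, 23, 23, 23, 23, 23, 22, 22, 22, 22, 21, 21.
disk 1: place 27 GB, 37 GB left
disk 1: place 27 GB, 10 GB left
disk 2: place 26 GB, 38 GB left
disk 2: place 26 GB, 12 GB left
disk 3: place 26 GB, 38 GB left
disk 3: place 25 GB, 13 GB left
disk 4: place 25 GB, 39 GB left
disk 4: place 23 GB, 16 GB left
disk 5: place 23 GB, 41 GB left
disk 5: place 23 GB, 18 GB left
disk 6: place 23 GB, 41 GB left
disk 6: place 23 GB, 18 GB left
disk 7: place 22 GB, 42 GB left
disk 7: place 22 GB, 20 GB left
disk 8: place 22 GB, 42 GB left
disk 8: place 22 GB, 20 GB left
disk 9: place 21 GB, 43 GB left
disk 9: place 21 GB, 22 GB left
Final disks: [27,27] [26,26] [26,25] [25,23] [23,23] [23,23] [22,22] [22,22] [21,21].

9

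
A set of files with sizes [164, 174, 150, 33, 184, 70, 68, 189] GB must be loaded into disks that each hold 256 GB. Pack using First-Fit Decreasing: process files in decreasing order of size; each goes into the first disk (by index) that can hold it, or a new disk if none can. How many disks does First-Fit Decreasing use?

Sorted descending: 189, 184, 174, 164, 150, 70, 68, 33.
Put 189 GB in disk 1; 67 GB remain.
Put 184 GB in disk 2; 72 GB remain.
Put 174 GB in disk 3; 82 GB remain.
Put 164 GB in disk 4; 92 GB remain.
Put 150 GB in disk 5; 106 GB remain.
Put 70 GB in disk 2; 2 GB remain.
Put 68 GB in disk 3; 14 GB remain.
Put 33 GB in disk 1; 34 GB remain.
Final disks: [189,33] [184,70] [174,68] [164] [150].

5 disks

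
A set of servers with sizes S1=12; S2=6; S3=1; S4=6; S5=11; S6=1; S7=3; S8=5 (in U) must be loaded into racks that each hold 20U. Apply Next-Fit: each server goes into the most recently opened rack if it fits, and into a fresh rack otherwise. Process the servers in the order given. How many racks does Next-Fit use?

rack 1: place S1 (12U), 8U left
rack 1: place S2 (6U), 2U left
rack 1: place S3 (1U), 1U left
rack 2: place S4 (6U), 14U left
rack 2: place S5 (11U), 3U left
rack 2: place S6 (1U), 2U left
rack 3: place S7 (3U), 17U left
rack 3: place S8 (5U), 12U left

3 racks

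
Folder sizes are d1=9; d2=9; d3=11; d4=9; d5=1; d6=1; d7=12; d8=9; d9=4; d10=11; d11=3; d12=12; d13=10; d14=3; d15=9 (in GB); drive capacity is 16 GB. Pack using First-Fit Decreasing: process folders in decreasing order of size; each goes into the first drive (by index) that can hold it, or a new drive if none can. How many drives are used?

10 drives

Sorted descending: 12, 12, 11, 11, 10, 9, 9, 9, 9, 9, 4, 3, 3, 1, 1.
drive 1: place 12 GB, 4 GB left
drive 2: place 12 GB, 4 GB left
drive 3: place 11 GB, 5 GB left
drive 4: place 11 GB, 5 GB left
drive 5: place 10 GB, 6 GB left
drive 6: place 9 GB, 7 GB left
drive 7: place 9 GB, 7 GB left
drive 8: place 9 GB, 7 GB left
drive 9: place 9 GB, 7 GB left
drive 10: place 9 GB, 7 GB left
drive 1: place 4 GB, 0 GB left
drive 2: place 3 GB, 1 GB left
drive 3: place 3 GB, 2 GB left
drive 2: place 1 GB, 0 GB left
drive 3: place 1 GB, 1 GB left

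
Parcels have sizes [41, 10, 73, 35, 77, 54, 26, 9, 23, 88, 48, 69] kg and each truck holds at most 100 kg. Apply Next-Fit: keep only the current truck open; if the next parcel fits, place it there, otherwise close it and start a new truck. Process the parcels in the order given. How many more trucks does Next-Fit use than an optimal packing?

Next-Fit: [41,10] [73] [35] [77] [54,26,9] [23] [88] [48] [69] → 9 trucks.
Total size 553 kg; any packing needs at least ⌈553/100⌉ = 6 trucks.
An optimal packing achieves that bound: [88,10] [77,23] [73,26] [69,9] [54,41] [48,35] → 6 trucks.
Excess: 9 − 6 = 3.

3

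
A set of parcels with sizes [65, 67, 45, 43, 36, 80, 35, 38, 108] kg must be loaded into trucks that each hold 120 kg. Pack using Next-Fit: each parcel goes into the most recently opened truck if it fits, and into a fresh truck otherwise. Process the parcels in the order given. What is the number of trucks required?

Put 65 kg in truck 1; 55 kg remain.
Put 67 kg in truck 2; 53 kg remain.
Put 45 kg in truck 2; 8 kg remain.
Put 43 kg in truck 3; 77 kg remain.
Put 36 kg in truck 3; 41 kg remain.
Put 80 kg in truck 4; 40 kg remain.
Put 35 kg in truck 4; 5 kg remain.
Put 38 kg in truck 5; 82 kg remain.
Put 108 kg in truck 6; 12 kg remain.
Final trucks: [65] [67,45] [43,36] [80,35] [38] [108].

6 trucks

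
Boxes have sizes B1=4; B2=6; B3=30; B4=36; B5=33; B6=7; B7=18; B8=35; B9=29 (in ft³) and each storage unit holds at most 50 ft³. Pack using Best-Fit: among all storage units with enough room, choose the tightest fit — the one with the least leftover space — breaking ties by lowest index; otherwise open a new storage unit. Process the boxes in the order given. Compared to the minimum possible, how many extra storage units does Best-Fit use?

Best-Fit: [4,6,30,7] [36] [33] [18,29] [35] → 5 storage units.
5 boxes exceed 25 ft³ (half the capacity), and no two of those can share a storage unit, so at least 5 storage units are needed.
So 5 is already optimal.

0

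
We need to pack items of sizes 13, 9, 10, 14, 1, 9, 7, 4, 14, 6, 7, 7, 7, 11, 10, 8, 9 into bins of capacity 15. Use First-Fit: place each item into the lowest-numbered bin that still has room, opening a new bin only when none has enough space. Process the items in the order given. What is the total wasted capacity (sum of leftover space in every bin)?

34

bin 1: place 13, 2 left
bin 2: place 9, 6 left
bin 3: place 10, 5 left
bin 4: place 14, 1 left
bin 1: place 1, 1 left
bin 5: place 9, 6 left
bin 6: place 7, 8 left
bin 2: place 4, 2 left
bin 7: place 14, 1 left
bin 5: place 6, 0 left
bin 6: place 7, 1 left
bin 8: place 7, 8 left
bin 8: place 7, 1 left
bin 9: place 11, 4 left
bin 10: place 10, 5 left
bin 11: place 8, 7 left
bin 12: place 9, 6 left
12 bins × 15 = 180; used 146; unused 34.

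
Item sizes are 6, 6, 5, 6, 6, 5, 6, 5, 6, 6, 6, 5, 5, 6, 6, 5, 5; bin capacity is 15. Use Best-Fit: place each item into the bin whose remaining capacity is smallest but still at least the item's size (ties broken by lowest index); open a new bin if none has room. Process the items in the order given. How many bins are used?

9

bin 1: place 6, 9 left
bin 1: place 6, 3 left
bin 2: place 5, 10 left
bin 2: place 6, 4 left
bin 3: place 6, 9 left
bin 3: place 5, 4 left
bin 4: place 6, 9 left
bin 4: place 5, 4 left
bin 5: place 6, 9 left
bin 5: place 6, 3 left
bin 6: place 6, 9 left
bin 6: place 5, 4 left
bin 7: place 5, 10 left
bin 7: place 6, 4 left
bin 8: place 6, 9 left
bin 8: place 5, 4 left
bin 9: place 5, 10 left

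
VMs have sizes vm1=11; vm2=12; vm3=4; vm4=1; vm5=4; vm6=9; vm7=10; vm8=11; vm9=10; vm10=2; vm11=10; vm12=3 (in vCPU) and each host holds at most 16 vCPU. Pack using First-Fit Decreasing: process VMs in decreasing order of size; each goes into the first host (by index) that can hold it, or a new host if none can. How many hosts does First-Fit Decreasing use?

7 hosts

Sorted descending: 12, 11, 11, 10, 10, 10, 9, 4, 4, 3, 2, 1.
12 vCPU → host 1 (remaining 4 vCPU)
11 vCPU → host 2 (remaining 5 vCPU)
11 vCPU → host 3 (remaining 5 vCPU)
10 vCPU → host 4 (remaining 6 vCPU)
10 vCPU → host 5 (remaining 6 vCPU)
10 vCPU → host 6 (remaining 6 vCPU)
9 vCPU → host 7 (remaining 7 vCPU)
4 vCPU → host 1 (remaining 0 vCPU)
4 vCPU → host 2 (remaining 1 vCPU)
3 vCPU → host 3 (remaining 2 vCPU)
2 vCPU → host 3 (remaining 0 vCPU)
1 vCPU → host 2 (remaining 0 vCPU)
Final hosts: [12,4] [11,4,1] [11,3,2] [10] [10] [10] [9].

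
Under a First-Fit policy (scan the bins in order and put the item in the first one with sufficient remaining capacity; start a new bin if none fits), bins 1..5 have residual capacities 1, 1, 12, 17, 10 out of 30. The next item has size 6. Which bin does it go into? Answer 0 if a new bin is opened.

Bins with room: bin 3 (12), bin 4 (17), bin 5 (10).
The first with room is bin 3.

3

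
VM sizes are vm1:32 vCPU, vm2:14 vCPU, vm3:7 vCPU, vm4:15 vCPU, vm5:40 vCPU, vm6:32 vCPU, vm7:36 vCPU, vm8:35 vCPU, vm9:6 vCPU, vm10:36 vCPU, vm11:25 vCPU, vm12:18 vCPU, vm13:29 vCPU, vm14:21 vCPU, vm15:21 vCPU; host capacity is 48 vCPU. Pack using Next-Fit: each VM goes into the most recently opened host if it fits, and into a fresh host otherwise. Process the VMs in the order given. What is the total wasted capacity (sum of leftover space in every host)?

113

host 1: place vm1 (32 vCPU), 16 vCPU left
host 1: place vm2 (14 vCPU), 2 vCPU left
host 2: place vm3 (7 vCPU), 41 vCPU left
host 2: place vm4 (15 vCPU), 26 vCPU left
host 3: place vm5 (40 vCPU), 8 vCPU left
host 4: place vm6 (32 vCPU), 16 vCPU left
host 5: place vm7 (36 vCPU), 12 vCPU left
host 6: place vm8 (35 vCPU), 13 vCPU left
host 6: place vm9 (6 vCPU), 7 vCPU left
host 7: place vm10 (36 vCPU), 12 vCPU left
host 8: place vm11 (25 vCPU), 23 vCPU left
host 8: place vm12 (18 vCPU), 5 vCPU left
host 9: place vm13 (29 vCPU), 19 vCPU left
host 10: place vm14 (21 vCPU), 27 vCPU left
host 10: place vm15 (21 vCPU), 6 vCPU left
10 hosts × 48 vCPU = 480 vCPU; used 367 vCPU; unused 113 vCPU.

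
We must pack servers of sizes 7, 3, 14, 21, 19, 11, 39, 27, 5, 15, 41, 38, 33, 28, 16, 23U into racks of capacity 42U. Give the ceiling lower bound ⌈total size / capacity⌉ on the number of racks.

9

Total size = 7 + 3 + 14 + 21 + 19 + 11 + 39 + 27 + 5 + 15 + 41 + 38 + 33 + 28 + 16 + 23 = 340U.
⌈340 / 42⌉ = 9.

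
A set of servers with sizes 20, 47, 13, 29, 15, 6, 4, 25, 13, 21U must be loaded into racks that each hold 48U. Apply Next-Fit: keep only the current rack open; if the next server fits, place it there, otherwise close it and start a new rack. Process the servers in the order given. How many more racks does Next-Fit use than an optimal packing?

1

Next-Fit: [20] [47] [13,29] [15,6,4] [25,13] [21] → 6 racks.
Total size 193U; any packing needs at least ⌈193/48⌉ = 5 racks.
An optimal packing achieves that bound: [47] [29,15,4] [25,21] [20,13,13] [6] → 5 racks.
Excess: 6 − 5 = 1.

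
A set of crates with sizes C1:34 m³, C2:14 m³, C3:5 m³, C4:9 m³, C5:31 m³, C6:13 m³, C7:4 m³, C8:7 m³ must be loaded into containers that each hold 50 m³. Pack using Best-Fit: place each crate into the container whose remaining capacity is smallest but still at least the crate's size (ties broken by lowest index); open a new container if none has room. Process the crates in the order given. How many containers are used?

C1 (34 m³) → container 1 (remaining 16 m³)
C2 (14 m³) → container 1 (remaining 2 m³)
C3 (5 m³) → container 2 (remaining 45 m³)
C4 (9 m³) → container 2 (remaining 36 m³)
C5 (31 m³) → container 2 (remaining 5 m³)
C6 (13 m³) → container 3 (remaining 37 m³)
C7 (4 m³) → container 2 (remaining 1 m³)
C8 (7 m³) → container 3 (remaining 30 m³)

3 containers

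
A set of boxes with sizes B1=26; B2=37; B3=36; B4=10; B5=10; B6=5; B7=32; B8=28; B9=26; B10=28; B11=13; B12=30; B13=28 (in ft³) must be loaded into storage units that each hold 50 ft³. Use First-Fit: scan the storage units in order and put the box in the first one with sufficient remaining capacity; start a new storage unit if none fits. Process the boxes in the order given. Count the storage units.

9 storage units

B1 (26 ft³) → storage unit 1 (remaining 24 ft³)
B2 (37 ft³) → storage unit 2 (remaining 13 ft³)
B3 (36 ft³) → storage unit 3 (remaining 14 ft³)
B4 (10 ft³) → storage unit 1 (remaining 14 ft³)
B5 (10 ft³) → storage unit 1 (remaining 4 ft³)
B6 (5 ft³) → storage unit 2 (remaining 8 ft³)
B7 (32 ft³) → storage unit 4 (remaining 18 ft³)
B8 (28 ft³) → storage unit 5 (remaining 22 ft³)
B9 (26 ft³) → storage unit 6 (remaining 24 ft³)
B10 (28 ft³) → storage unit 7 (remaining 22 ft³)
B11 (13 ft³) → storage unit 3 (remaining 1 ft³)
B12 (30 ft³) → storage unit 8 (remaining 20 ft³)
B13 (28 ft³) → storage unit 9 (remaining 22 ft³)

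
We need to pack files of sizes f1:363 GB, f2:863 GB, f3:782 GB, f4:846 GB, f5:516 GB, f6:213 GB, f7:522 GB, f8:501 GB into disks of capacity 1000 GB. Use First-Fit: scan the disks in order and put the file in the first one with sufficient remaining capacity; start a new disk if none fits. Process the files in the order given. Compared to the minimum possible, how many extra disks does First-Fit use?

0

First-Fit: [363,516] [863] [782,213] [846] [522] [501] → 6 disks.
6 files exceed 500 GB (half the capacity), and no two of those can share a disk, so at least 6 disks are needed.
So 6 is already optimal.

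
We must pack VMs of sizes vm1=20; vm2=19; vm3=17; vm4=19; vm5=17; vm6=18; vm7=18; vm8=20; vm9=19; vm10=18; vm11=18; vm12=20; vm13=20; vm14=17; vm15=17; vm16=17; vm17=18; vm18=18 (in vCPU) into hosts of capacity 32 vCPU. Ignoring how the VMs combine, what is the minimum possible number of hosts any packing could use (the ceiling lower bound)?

Total size = 20 + 19 + 17 + 19 + 17 + 18 + 18 + 20 + 19 + 18 + 18 + 20 + 20 + 17 + 17 + 17 + 18 + 18 = 330 vCPU.
⌈330 / 32⌉ = 11.

11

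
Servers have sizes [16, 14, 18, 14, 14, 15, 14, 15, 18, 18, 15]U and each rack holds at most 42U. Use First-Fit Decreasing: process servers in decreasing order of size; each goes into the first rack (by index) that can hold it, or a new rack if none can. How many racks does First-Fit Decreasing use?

5

Sorted descending: 18, 18, 18, 16, 15, 15, 15, 14, 14, 14, 14.
18U → rack 1 (remaining 24U)
18U → rack 1 (remaining 6U)
18U → rack 2 (remaining 24U)
16U → rack 2 (remaining 8U)
15U → rack 3 (remaining 27U)
15U → rack 3 (remaining 12U)
15U → rack 4 (remaining 27U)
14U → rack 4 (remaining 13U)
14U → rack 5 (remaining 28U)
14U → rack 5 (remaining 14U)
14U → rack 5 (remaining 0U)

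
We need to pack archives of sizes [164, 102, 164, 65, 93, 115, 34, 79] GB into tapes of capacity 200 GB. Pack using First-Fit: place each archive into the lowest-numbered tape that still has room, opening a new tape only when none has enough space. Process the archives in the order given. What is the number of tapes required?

tape 1: place 164 GB, 36 GB left
tape 2: place 102 GB, 98 GB left
tape 3: place 164 GB, 36 GB left
tape 2: place 65 GB, 33 GB left
tape 4: place 93 GB, 107 GB left
tape 5: place 115 GB, 85 GB left
tape 1: place 34 GB, 2 GB left
tape 4: place 79 GB, 28 GB left
Final tapes: [164,34] [102,65] [164] [93,79] [115].

5 tapes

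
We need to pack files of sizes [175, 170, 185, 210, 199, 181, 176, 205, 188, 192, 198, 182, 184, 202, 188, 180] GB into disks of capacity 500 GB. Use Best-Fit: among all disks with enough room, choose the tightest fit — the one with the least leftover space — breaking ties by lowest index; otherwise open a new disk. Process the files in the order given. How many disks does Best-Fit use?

8

Put 175 GB in disk 1; 325 GB remain.
Put 170 GB in disk 1; 155 GB remain.
Put 185 GB in disk 2; 315 GB remain.
Put 210 GB in disk 2; 105 GB remain.
Put 199 GB in disk 3; 301 GB remain.
Put 181 GB in disk 3; 120 GB remain.
Put 176 GB in disk 4; 324 GB remain.
Put 205 GB in disk 4; 119 GB remain.
Put 188 GB in disk 5; 312 GB remain.
Put 192 GB in disk 5; 120 GB remain.
Put 198 GB in disk 6; 302 GB remain.
Put 182 GB in disk 6; 120 GB remain.
Put 184 GB in disk 7; 316 GB remain.
Put 202 GB in disk 7; 114 GB remain.
Put 188 GB in disk 8; 312 GB remain.
Put 180 GB in disk 8; 132 GB remain.
Final disks: [175,170] [185,210] [199,181] [176,205] [188,192] [198,182] [184,202] [188,180].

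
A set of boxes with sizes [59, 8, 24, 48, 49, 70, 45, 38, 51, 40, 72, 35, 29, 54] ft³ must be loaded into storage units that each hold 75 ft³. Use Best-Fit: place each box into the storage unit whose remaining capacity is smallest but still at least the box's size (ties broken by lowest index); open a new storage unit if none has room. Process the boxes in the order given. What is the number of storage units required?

storage unit 1: place 59 ft³, 16 ft³ left
storage unit 1: place 8 ft³, 8 ft³ left
storage unit 2: place 24 ft³, 51 ft³ left
storage unit 2: place 48 ft³, 3 ft³ left
storage unit 3: place 49 ft³, 26 ft³ left
storage unit 4: place 70 ft³, 5 ft³ left
storage unit 5: place 45 ft³, 30 ft³ left
storage unit 6: place 38 ft³, 37 ft³ left
storage unit 7: place 51 ft³, 24 ft³ left
storage unit 8: place 40 ft³, 35 ft³ left
storage unit 9: place 72 ft³, 3 ft³ left
storage unit 8: place 35 ft³, 0 ft³ left
storage unit 5: place 29 ft³, 1 ft³ left
storage unit 10: place 54 ft³, 21 ft³ left

10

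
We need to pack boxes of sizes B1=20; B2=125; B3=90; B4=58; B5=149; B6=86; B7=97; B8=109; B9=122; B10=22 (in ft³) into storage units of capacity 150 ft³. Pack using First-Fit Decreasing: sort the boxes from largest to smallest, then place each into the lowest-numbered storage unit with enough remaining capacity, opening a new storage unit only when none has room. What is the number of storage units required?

7

Sorted descending: 149, 125, 122, 109, 97, 90, 86, 58, 22, 20.
storage unit 1: place 149 ft³, 1 ft³ left
storage unit 2: place 125 ft³, 25 ft³ left
storage unit 3: place 122 ft³, 28 ft³ left
storage unit 4: place 109 ft³, 41 ft³ left
storage unit 5: place 97 ft³, 53 ft³ left
storage unit 6: place 90 ft³, 60 ft³ left
storage unit 7: place 86 ft³, 64 ft³ left
storage unit 6: place 58 ft³, 2 ft³ left
storage unit 2: place 22 ft³, 3 ft³ left
storage unit 3: place 20 ft³, 8 ft³ left
Final storage units: [149] [125,22] [122,20] [109] [97] [90,58] [86].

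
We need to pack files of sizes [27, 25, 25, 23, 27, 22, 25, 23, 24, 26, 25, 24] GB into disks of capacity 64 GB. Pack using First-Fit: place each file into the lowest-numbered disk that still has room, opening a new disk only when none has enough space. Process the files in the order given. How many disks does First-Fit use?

6

Put 27 GB in disk 1; 37 GB remain.
Put 25 GB in disk 1; 12 GB remain.
Put 25 GB in disk 2; 39 GB remain.
Put 23 GB in disk 2; 16 GB remain.
Put 27 GB in disk 3; 37 GB remain.
Put 22 GB in disk 3; 15 GB remain.
Put 25 GB in disk 4; 39 GB remain.
Put 23 GB in disk 4; 16 GB remain.
Put 24 GB in disk 5; 40 GB remain.
Put 26 GB in disk 5; 14 GB remain.
Put 25 GB in disk 6; 39 GB remain.
Put 24 GB in disk 6; 15 GB remain.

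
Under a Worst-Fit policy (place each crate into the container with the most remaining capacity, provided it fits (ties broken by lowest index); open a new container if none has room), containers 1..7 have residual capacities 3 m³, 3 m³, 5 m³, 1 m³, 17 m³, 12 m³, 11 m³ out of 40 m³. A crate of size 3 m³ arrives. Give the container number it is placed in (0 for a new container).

Containers with room: container 1 (3 m³), container 2 (3 m³), container 3 (5 m³), container 5 (17 m³), container 6 (12 m³), container 7 (11 m³).
Most room is container 5 with 17 m³ free.

5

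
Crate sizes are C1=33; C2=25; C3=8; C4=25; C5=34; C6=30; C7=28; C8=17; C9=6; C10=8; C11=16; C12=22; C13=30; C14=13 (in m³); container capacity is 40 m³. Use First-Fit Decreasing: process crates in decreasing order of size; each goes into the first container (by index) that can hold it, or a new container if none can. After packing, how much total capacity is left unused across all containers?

65

Sorted descending: 34, 33, 30, 30, 28, 25, 25, 22, 17, 16, 13, 8, 8, 6.
Put 34 m³ in container 1; 6 m³ remain.
Put 33 m³ in container 2; 7 m³ remain.
Put 30 m³ in container 3; 10 m³ remain.
Put 30 m³ in container 4; 10 m³ remain.
Put 28 m³ in container 5; 12 m³ remain.
Put 25 m³ in container 6; 15 m³ remain.
Put 25 m³ in container 7; 15 m³ remain.
Put 22 m³ in container 8; 18 m³ remain.
Put 17 m³ in container 8; 1 m³ remain.
Put 16 m³ in container 9; 24 m³ remain.
Put 13 m³ in container 6; 2 m³ remain.
Put 8 m³ in container 3; 2 m³ remain.
Put 8 m³ in container 4; 2 m³ remain.
Put 6 m³ in container 1; 0 m³ remain.
9 containers × 40 m³ = 360 m³; used 295 m³; unused 65 m³.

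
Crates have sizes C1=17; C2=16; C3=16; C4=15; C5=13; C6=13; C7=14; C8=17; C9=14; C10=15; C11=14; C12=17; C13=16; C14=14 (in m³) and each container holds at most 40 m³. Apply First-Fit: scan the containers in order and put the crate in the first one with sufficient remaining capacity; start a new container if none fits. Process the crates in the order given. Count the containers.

7 containers

C1 (17 m³) → container 1 (remaining 23 m³)
C2 (16 m³) → container 1 (remaining 7 m³)
C3 (16 m³) → container 2 (remaining 24 m³)
C4 (15 m³) → container 2 (remaining 9 m³)
C5 (13 m³) → container 3 (remaining 27 m³)
C6 (13 m³) → container 3 (remaining 14 m³)
C7 (14 m³) → container 3 (remaining 0 m³)
C8 (17 m³) → container 4 (remaining 23 m³)
C9 (14 m³) → container 4 (remaining 9 m³)
C10 (15 m³) → container 5 (remaining 25 m³)
C11 (14 m³) → container 5 (remaining 11 m³)
C12 (17 m³) → container 6 (remaining 23 m³)
C13 (16 m³) → container 6 (remaining 7 m³)
C14 (14 m³) → container 7 (remaining 26 m³)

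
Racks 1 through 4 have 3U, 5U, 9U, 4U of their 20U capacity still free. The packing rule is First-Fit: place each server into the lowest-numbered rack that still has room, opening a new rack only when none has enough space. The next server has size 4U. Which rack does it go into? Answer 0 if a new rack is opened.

Racks with room: rack 2 (5U), rack 3 (9U), rack 4 (4U).
The first with room is rack 2.

2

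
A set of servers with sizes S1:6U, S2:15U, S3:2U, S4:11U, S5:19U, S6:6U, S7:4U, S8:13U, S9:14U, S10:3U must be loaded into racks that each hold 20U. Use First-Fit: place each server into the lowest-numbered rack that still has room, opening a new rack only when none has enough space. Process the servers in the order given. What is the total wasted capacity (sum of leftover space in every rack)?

Put S1 (6U) in rack 1; 14U remain.
Put S2 (15U) in rack 2; 5U remain.
Put S3 (2U) in rack 1; 12U remain.
Put S4 (11U) in rack 1; 1U remain.
Put S5 (19U) in rack 3; 1U remain.
Put S6 (6U) in rack 4; 14U remain.
Put S7 (4U) in rack 2; 1U remain.
Put S8 (13U) in rack 4; 1U remain.
Put S9 (14U) in rack 5; 6U remain.
Put S10 (3U) in rack 5; 3U remain.
5 racks × 20U = 100U; used 93U; unused 7U.

7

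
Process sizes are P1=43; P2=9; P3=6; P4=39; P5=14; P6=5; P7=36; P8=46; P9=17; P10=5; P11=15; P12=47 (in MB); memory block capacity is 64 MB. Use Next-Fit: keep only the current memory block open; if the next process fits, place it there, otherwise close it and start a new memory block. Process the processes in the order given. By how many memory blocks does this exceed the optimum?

Next-Fit: [43,9,6] [39,14,5] [36] [46,17] [5,15] [47] → 6 memory blocks.
Total size 282 MB; any packing needs at least ⌈282/64⌉ = 5 memory blocks.
An optimal packing achieves that bound: [47,17] [46,15] [43,14,6] [39,9,5,5] [36] → 5 memory blocks.
Excess: 6 − 5 = 1.

1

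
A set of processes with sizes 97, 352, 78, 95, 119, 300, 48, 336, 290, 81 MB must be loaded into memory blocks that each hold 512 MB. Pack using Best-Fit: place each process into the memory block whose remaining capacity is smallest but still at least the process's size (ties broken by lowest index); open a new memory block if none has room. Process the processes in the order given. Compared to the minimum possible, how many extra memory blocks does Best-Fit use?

1

Best-Fit: [97,352,48] [78,95,119] [300] [336,81] [290] → 5 memory blocks.
Total size 1796 MB; any packing needs at least ⌈1796/512⌉ = 4 memory blocks.
An optimal packing achieves that bound: [352,119] [336,97,78] [300,95,81] [290,48] → 4 memory blocks.
Excess: 5 − 4 = 1.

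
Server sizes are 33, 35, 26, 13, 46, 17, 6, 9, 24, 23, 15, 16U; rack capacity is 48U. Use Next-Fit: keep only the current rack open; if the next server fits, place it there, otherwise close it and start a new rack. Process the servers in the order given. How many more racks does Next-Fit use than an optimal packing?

Next-Fit: [33] [35] [26,13] [46] [17,6,9] [24,23] [15,16] → 7 racks.
Total size 263U; any packing needs at least ⌈263/48⌉ = 6 racks.
An optimal packing achieves that bound: [46] [35,13] [33,15] [26,17] [24,23] [16,9,6] → 6 racks.
Excess: 7 − 6 = 1.

1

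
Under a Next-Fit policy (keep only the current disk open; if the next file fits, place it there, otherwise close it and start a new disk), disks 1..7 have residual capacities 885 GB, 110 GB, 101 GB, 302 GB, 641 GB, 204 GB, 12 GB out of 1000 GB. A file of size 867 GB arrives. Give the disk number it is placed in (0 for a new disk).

Next-Fit only looks at disk 7, which has 12 GB free.
867 GB does not fit, so a new disk is opened.

0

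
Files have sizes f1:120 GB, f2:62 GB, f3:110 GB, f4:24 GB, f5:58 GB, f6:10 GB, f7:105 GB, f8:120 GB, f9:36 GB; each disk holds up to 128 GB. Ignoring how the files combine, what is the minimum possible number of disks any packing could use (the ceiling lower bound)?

Total size = 120 + 62 + 110 + 24 + 58 + 10 + 105 + 120 + 36 = 645 GB.
⌈645 / 128⌉ = 6.

6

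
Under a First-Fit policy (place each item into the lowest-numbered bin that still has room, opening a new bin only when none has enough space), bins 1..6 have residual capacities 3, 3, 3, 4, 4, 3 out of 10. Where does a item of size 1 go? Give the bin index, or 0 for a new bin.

Bins with room: bin 1 (3), bin 2 (3), bin 3 (3), bin 4 (4), bin 5 (4), bin 6 (3).
The first with room is bin 1.

1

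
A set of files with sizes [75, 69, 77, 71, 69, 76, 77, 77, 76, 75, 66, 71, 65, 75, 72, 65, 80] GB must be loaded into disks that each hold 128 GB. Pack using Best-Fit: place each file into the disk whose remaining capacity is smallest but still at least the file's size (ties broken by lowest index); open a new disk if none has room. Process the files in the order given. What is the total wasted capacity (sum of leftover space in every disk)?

940

disk 1: place 75 GB, 53 GB left
disk 2: place 69 GB, 59 GB left
disk 3: place 77 GB, 51 GB left
disk 4: place 71 GB, 57 GB left
disk 5: place 69 GB, 59 GB left
disk 6: place 76 GB, 52 GB left
disk 7: place 77 GB, 51 GB left
disk 8: place 77 GB, 51 GB left
disk 9: place 76 GB, 52 GB left
disk 10: place 75 GB, 53 GB left
disk 11: place 66 GB, 62 GB left
disk 12: place 71 GB, 57 GB left
disk 13: place 65 GB, 63 GB left
disk 14: place 75 GB, 53 GB left
disk 15: place 72 GB, 56 GB left
disk 16: place 65 GB, 63 GB left
disk 17: place 80 GB, 48 GB left
17 disks × 128 GB = 2176 GB; used 1236 GB; unused 940 GB.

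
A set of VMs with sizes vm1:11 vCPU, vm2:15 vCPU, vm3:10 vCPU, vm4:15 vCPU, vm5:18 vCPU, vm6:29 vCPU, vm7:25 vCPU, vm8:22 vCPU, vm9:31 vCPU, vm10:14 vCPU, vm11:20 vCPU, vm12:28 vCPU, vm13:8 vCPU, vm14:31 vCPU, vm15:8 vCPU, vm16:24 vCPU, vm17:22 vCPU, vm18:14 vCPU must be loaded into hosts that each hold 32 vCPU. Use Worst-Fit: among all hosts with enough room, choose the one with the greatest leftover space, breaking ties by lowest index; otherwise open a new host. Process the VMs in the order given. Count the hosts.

host 1: place vm1 (11 vCPU), 21 vCPU left
host 1: place vm2 (15 vCPU), 6 vCPU left
host 2: place vm3 (10 vCPU), 22 vCPU left
host 2: place vm4 (15 vCPU), 7 vCPU left
host 3: place vm5 (18 vCPU), 14 vCPU left
host 4: place vm6 (29 vCPU), 3 vCPU left
host 5: place vm7 (25 vCPU), 7 vCPU left
host 6: place vm8 (22 vCPU), 10 vCPU left
host 7: place vm9 (31 vCPU), 1 vCPU left
host 3: place vm10 (14 vCPU), 0 vCPU left
host 8: place vm11 (20 vCPU), 12 vCPU left
host 9: place vm12 (28 vCPU), 4 vCPU left
host 8: place vm13 (8 vCPU), 4 vCPU left
host 10: place vm14 (31 vCPU), 1 vCPU left
host 6: place vm15 (8 vCPU), 2 vCPU left
host 11: place vm16 (24 vCPU), 8 vCPU left
host 12: place vm17 (22 vCPU), 10 vCPU left
host 13: place vm18 (14 vCPU), 18 vCPU left
Final hosts: [11,15] [10,15] [18,14] [29] [25] [22,8] [31] [20,8] [28] [31] [24] [22] [14].

13 hosts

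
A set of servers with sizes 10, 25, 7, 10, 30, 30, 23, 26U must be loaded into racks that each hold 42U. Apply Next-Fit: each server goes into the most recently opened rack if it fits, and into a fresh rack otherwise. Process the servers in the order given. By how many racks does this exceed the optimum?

0

Next-Fit: [10,25,7] [10,30] [30] [23] [26] → 5 racks.
5 servers exceed 21U (half the capacity), and no two of those can share a rack, so at least 5 racks are needed.
So 5 is already optimal.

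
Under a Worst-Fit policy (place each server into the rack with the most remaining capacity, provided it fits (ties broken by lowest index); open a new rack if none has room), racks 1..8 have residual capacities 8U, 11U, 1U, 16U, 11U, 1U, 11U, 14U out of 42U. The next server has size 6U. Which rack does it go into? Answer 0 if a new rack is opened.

4

Racks with room: rack 1 (8U), rack 2 (11U), rack 4 (16U), rack 5 (11U), rack 7 (11U), rack 8 (14U).
Most room is rack 4 with 16U free.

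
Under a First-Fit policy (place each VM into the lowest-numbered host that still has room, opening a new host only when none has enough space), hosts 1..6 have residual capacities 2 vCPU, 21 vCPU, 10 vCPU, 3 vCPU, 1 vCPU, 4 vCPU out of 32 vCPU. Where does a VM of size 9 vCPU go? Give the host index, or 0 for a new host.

Hosts with room: host 2 (21 vCPU), host 3 (10 vCPU).
The first with room is host 2.

2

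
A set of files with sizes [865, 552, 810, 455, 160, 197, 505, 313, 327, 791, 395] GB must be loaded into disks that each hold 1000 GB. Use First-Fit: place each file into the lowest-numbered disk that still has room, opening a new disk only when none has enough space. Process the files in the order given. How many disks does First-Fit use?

Put 865 GB in disk 1; 135 GB remain.
Put 552 GB in disk 2; 448 GB remain.
Put 810 GB in disk 3; 190 GB remain.
Put 455 GB in disk 4; 545 GB remain.
Put 160 GB in disk 2; 288 GB remain.
Put 197 GB in disk 2; 91 GB remain.
Put 505 GB in disk 4; 40 GB remain.
Put 313 GB in disk 5; 687 GB remain.
Put 327 GB in disk 5; 360 GB remain.
Put 791 GB in disk 6; 209 GB remain.
Put 395 GB in disk 7; 605 GB remain.
Final disks: [865] [552,160,197] [810] [455,505] [313,327] [791] [395].

7 disks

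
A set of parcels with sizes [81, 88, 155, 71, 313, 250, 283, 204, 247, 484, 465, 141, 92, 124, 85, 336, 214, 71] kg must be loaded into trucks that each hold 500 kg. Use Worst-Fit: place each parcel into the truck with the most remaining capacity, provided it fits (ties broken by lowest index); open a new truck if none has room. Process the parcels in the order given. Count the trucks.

Put 81 kg in truck 1; 419 kg remain.
Put 88 kg in truck 1; 331 kg remain.
Put 155 kg in truck 1; 176 kg remain.
Put 71 kg in truck 1; 105 kg remain.
Put 313 kg in truck 2; 187 kg remain.
Put 250 kg in truck 3; 250 kg remain.
Put 283 kg in truck 4; 217 kg remain.
Put 204 kg in truck 3; 46 kg remain.
Put 247 kg in truck 5; 253 kg remain.
Put 484 kg in truck 6; 16 kg remain.
Put 465 kg in truck 7; 35 kg remain.
Put 141 kg in truck 5; 112 kg remain.
Put 92 kg in truck 4; 125 kg remain.
Put 124 kg in truck 2; 63 kg remain.
Put 85 kg in truck 4; 40 kg remain.
Put 336 kg in truck 8; 164 kg remain.
Put 214 kg in truck 9; 286 kg remain.
Put 71 kg in truck 9; 215 kg remain.
Final trucks: [81,88,155,71] [313,124] [250,204] [283,92,85] [247,141] [484] [465] [336] [214,71].

9 trucks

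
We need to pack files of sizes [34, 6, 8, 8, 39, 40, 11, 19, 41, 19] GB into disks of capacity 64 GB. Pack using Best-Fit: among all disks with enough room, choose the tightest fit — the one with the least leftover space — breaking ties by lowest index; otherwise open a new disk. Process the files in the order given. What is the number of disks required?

4 disks

34 GB → disk 1 (remaining 30 GB)
6 GB → disk 1 (remaining 24 GB)
8 GB → disk 1 (remaining 16 GB)
8 GB → disk 1 (remaining 8 GB)
39 GB → disk 2 (remaining 25 GB)
40 GB → disk 3 (remaining 24 GB)
11 GB → disk 3 (remaining 13 GB)
19 GB → disk 2 (remaining 6 GB)
41 GB → disk 4 (remaining 23 GB)
19 GB → disk 4 (remaining 4 GB)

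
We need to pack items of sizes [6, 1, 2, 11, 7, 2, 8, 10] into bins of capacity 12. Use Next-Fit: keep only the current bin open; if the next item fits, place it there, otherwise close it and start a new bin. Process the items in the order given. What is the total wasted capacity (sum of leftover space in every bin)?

Put 6 in bin 1; 6 remain.
Put 1 in bin 1; 5 remain.
Put 2 in bin 1; 3 remain.
Put 11 in bin 2; 1 remain.
Put 7 in bin 3; 5 remain.
Put 2 in bin 3; 3 remain.
Put 8 in bin 4; 4 remain.
Put 10 in bin 5; 2 remain.
5 bins × 12 = 60; used 47; unused 13.

13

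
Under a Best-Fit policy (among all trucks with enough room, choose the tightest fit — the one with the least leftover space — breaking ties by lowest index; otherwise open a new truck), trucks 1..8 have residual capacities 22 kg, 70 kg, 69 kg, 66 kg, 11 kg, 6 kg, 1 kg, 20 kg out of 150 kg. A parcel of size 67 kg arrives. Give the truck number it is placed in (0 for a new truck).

Trucks with room: truck 2 (70 kg), truck 3 (69 kg).
Tightest fit is truck 3 with 69 kg free.

3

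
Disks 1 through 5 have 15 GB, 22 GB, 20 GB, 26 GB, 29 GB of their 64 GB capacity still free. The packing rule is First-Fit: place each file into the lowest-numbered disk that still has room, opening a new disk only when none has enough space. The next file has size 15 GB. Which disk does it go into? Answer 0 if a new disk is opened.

Disks with room: disk 1 (15 GB), disk 2 (22 GB), disk 3 (20 GB), disk 4 (26 GB), disk 5 (29 GB).
The first with room is disk 1.

1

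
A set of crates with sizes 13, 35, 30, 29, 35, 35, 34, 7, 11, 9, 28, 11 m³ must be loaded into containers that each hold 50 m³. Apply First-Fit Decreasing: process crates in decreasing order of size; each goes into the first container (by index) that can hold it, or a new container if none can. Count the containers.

Sorted descending: 35, 35, 35, 34, 30, 29, 28, 13, 11, 11, 9, 7.
container 1: place 35 m³, 15 m³ left
container 2: place 35 m³, 15 m³ left
container 3: place 35 m³, 15 m³ left
container 4: place 34 m³, 16 m³ left
container 5: place 30 m³, 20 m³ left
container 6: place 29 m³, 21 m³ left
container 7: place 28 m³, 22 m³ left
container 1: place 13 m³, 2 m³ left
container 2: place 11 m³, 4 m³ left
container 3: place 11 m³, 4 m³ left
container 4: place 9 m³, 7 m³ left
container 4: place 7 m³, 0 m³ left
Final containers: [35,13] [35,11] [35,11] [34,9,7] [30] [29] [28].

7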